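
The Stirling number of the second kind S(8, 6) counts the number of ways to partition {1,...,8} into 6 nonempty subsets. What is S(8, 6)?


Using the explicit formula S(n,k) = (1/k!) sum_{j=0}^{k} (-1)^(k-j) C(k,j) j^n:
S(8, 6) = 266
Equivalently, S(n,k) is n! times the coefficient of x^n in the EGF (e^x - 1)^k / k!.

266


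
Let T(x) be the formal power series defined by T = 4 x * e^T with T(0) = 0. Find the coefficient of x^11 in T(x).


Apply the Lagrange inversion formula: if T = 4 x * phi(T) with phi(t) = e^t, then
[x^n] T = 4^n * (1/n) [t^(n-1)] phi(t)^n = 4^n * (1/n) [t^(n-1)] e^(n t) = 4^n * (1/n) * n^(n-1) / (n-1)! = 4^n * n^(n-1) / n!.
When c = 1 this is the Cayley count of rooted labeled trees on n vertices, divided by n!.
For n = 11: 4^11 * 11^10 / 11! = 4194304 * 25937424601/39916800 = 38632614969344/14175.

38632614969344/14175


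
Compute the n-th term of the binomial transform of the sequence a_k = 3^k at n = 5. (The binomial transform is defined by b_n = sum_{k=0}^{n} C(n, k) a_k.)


With a_k = 3^k, b_n = sum_{k=0}^{n} C(n, k) 3^k = (1 + 3)^n by the binomial theorem.
For n = 5: (1 + 3)^5 = 4^5 = 1024.

1024


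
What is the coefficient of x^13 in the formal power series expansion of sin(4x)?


The Maclaurin series is sin(t) = sum_{k>=0} (-1)^k t^(2k+1) / (2k+1)!, so substituting t = 4x, only odd powers of x are nonzero, with coefficient of x^(2k+1) equal to (-1)^k 4^(2k+1) / (2k+1)!.
Write 13 = 2*6 + 1, giving the coefficient (-1)^6 * 4^13 / 13! = 67108864/6227020800 = 65536/6081075.

65536/6081075


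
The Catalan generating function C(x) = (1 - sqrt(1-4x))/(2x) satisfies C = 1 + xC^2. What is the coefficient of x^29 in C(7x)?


Substituting x -> 7x scales the n-th coefficient by 7^n, so [x^29] C(7x) = 7^29 * C_29.
C_29 = C(2*29, 29)/(30) = 30067266499541040/30 = 1002242216651368.
So 7^29 * 1002242216651368 = 3219905755813179726837607 * 1002242216651368 = 3227125482114699703784517164127870396376.

3227125482114699703784517164127870396376


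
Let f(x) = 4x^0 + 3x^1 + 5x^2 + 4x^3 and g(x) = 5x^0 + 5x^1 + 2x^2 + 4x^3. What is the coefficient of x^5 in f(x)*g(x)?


Cauchy product at x^5:
5*4 + 4*2
= 28

28


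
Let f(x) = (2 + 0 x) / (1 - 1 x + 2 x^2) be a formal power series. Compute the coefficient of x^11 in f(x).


Write f(x) = sum_{k>=0} a_k x^k. Multiplying both sides by 1 - 1 x + 2 x^2 gives
(1 - 1 x + 2 x^2) sum_{k>=0} a_k x^k = 2 + 0 x.
Matching coefficients:
 x^0: a_0 = 2
 x^1: a_1 - 1 a_0 = 0  =>  a_1 = 1*2 + 0 = 2
 x^k (k >= 2): a_k = 1 a_{k-1} - 2 a_{k-2}.
Iterating: a_2 = -2, a_3 = -6, a_4 = -2, a_5 = 10, a_6 = 14, a_7 = -6, a_8 = -34, a_9 = -22, a_10 = 46, a_11 = 90.
So the coefficient of x^11 is 90.

90


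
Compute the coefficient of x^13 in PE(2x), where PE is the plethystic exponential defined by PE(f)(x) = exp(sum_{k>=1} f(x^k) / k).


With f(x) = 2x, the exponent is sum_{k>=1} 2 x^k / k = 2 * (-ln(1 - x)). Exponentiating:
PE(2x) = exp(-2 ln(1 - x)) = 1/(1 - x)^2.
By the negative binomial expansion, [x^n] 1/(1 - x)^2 = C(n + 1, 1).
For n = 13: C(14, 1) = 14.

14


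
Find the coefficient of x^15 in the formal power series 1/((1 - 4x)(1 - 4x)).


By partial fractions or Cauchy convolution:
The coefficient equals sum_{k=0}^{15} 4^k * 4^(15-k).
= 17179869184

17179869184


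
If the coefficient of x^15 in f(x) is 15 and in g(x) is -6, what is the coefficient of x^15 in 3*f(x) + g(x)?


Scalar multiplication scales coefficients: 3 * 15 = 45.
Then add the g coefficient: 45 + -6
= 39

39


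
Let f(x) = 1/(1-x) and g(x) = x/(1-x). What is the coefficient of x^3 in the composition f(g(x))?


First simplify the composition: f(g(x)) = 1/(1 - x/(1-x)) = (1-x)/((1-x) - x) = (1-x)/(1-2x).
Now extract the coefficient. Write (1-x)/(1-2x) = 1/(1-2x) - x/(1-2x).
The coefficient of x^n in 1/(1-2x) is 2^n, and in x/(1-2x) is 2^(n-1) (for n >= 1).
So the coefficient of x^3 is 2^3 - 2^2 = 8 - 4 = 4.

4


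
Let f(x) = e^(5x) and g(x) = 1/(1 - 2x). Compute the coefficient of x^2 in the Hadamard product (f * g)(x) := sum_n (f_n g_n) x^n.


Expanding: f_k = 5^k/k! (from e^(5x)) and g_k = 2^k (from 1/(1 - 2x)). So the Hadamard coefficient (f * g)_k = 5^k 2^k / k! = (10)^k / k!.
For k = 2: 10^2/2! = 100/2 = 50.

50


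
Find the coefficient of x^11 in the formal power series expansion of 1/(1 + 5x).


Write 1/(1 + c x) = 1/(1 - (-c) x) and apply the geometric-series identity
1/(1 - y) = sum_{k>=0} y^k to get 1/(1 + c x) = sum_{k>=0} (-c)^k x^k.
So the coefficient of x^k is (-c)^k = (-1)^k * c^k.
Here c = 5 and k = 11:
(-5)^11 = -1 * 48828125 = -48828125

-48828125


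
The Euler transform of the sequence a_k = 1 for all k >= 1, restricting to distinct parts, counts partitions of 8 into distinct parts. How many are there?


Partitions of 8 into distinct parts can be computed via generating function.
Product (1+x)(1+x^2)(1+x^3)...
The coefficient of x^8 = 6

6


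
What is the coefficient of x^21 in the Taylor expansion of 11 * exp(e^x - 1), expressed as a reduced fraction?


exp(e^x - 1) = sum_{k>=0} Bell_k x^k / k!, where Bell_k is the k-th Bell number.
So the coefficient of x^21 is 11 * Bell_21 / 21!.
Computing: Bell_21 = 474869816156751 and 21! = 51090942171709440000, giving
11 * 474869816156751/51090942171709440000 = 158289938718917/1548210368839680000.

158289938718917/1548210368839680000


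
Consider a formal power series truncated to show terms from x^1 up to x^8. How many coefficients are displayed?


From x^1 to x^8 inclusive, the count is 8 - 1 + 1 = 8.

8


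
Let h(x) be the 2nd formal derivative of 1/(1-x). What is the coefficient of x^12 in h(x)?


Differentiating 2 times: d^2/dx^2 [1/(1-x)] = 2!/(1-x)^3.
The expansion 1/(1-x)^3 = sum_{k>=0} C(k+2, 2) x^k, so the coefficient of x^n in 2!/(1-x)^3 is 2! * C(n+2, 2).
For n = 12: 2 * C(14, 2) = 2 * 91 = 182

182


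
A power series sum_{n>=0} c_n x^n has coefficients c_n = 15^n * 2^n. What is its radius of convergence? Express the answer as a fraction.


By the root test (Cauchy-Hadamard), the radius is R = 1 / limsup_n |c_n|^(1/n).
Here |c_n|^(1/n) = (15^n * 2^n)^(1/n) = 15 * 2 = 30 for all n.
So R = 1/30 = 1/30.

1/30


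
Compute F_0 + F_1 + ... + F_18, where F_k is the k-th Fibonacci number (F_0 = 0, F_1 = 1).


Use the identity sum_{k=0}^{N} F_k = F_{N+2} - 1 (which follows from F_{k+2} - F_{k+1} = F_k). Then
sum_{k=0}^{18} F_k = (F_{20} - 1) - (F_{1} - 1) = F_{20} - F_{1}.
Computing: F_{20} = 6765, F_{1} = 1, so
Sum = 6765 - 1 = 6764.

6764


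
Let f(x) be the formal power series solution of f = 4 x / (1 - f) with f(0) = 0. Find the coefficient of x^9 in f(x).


Apply Lagrange inversion: f = 4 x * phi(f) with phi(t) = 1/(1 - t), so
[x^n] f = 4^n * (1/n) [t^(n-1)] phi(t)^n = 4^n * (1/n) [t^(n-1)] (1 - t)^(-n) = 4^n * (1/n) C(2n - 2, n - 1) = 4^n * C_{n-1}.
For n = 9: C_8 = C(16, 8) / 9 = 12870/9 = 1430.
With the 4^9 = 262144 factor, the coefficient is 262144 * 1430 = 374865920.

374865920


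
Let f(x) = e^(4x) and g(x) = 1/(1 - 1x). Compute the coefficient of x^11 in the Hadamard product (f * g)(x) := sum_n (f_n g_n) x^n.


Expanding: f_k = 4^k/k! (from e^(4x)) and g_k = 1^k (from 1/(1 - 1x)). So the Hadamard coefficient (f * g)_k = 4^k 1^k / k! = (4)^k / k!.
For k = 11: 4^11/11! = 4194304/39916800 = 16384/155925.

16384/155925


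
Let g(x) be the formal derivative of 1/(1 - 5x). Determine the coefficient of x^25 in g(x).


Differentiate termwise: d/dx sum_{k>=0} 5^k x^k = sum_{k>=1} k 5^k x^(k-1) = sum_{j>=0} (j+1) 5^(j+1) x^j.
Equivalently, d/dx [1/(1 - 5x)] = 5/(1 - 5x)^2.
For j = 25: 26 * 5^26 = 26 * 1490116119384765625 = 38743019104003906250.

38743019104003906250


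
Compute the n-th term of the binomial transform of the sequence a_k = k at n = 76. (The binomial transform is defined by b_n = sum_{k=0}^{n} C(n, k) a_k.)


With a_k = k, b_n = sum_{k=0}^{n} C(n, k) k. Using k * C(n, k) = n * C(n-1, k-1) gives b_n = n * sum_{k>=1} C(n-1, k-1) = n * 2^(n-1).
For n = 76: 76 * 2^75 = 76 * 37778931862957161709568 = 2871198821584744289927168.

2871198821584744289927168


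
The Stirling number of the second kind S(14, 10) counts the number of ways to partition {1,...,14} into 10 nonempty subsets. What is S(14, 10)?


Using the explicit formula S(n,k) = (1/k!) sum_{j=0}^{k} (-1)^(k-j) C(k,j) j^n:
S(14, 10) = 752752
Equivalently, S(n,k) is n! times the coefficient of x^n in the EGF (e^x - 1)^k / k!.

752752


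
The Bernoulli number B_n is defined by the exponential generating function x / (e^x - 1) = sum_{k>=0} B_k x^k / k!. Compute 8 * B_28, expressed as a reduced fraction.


Bernoulli numbers can also be computed recursively via B_0 = 1 and sum_{j=0}^{m} C(m+1, j) B_j = 0 for m >= 1. Odd-index Bernoulli numbers vanish for k >= 3.
Computing B_28 = -23749461029/870, so 8 * B_28 = 8 * -23749461029/870 = -94997844116/435.

-94997844116/435


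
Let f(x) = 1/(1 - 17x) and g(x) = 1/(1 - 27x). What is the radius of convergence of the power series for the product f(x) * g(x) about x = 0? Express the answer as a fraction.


The radius of 1/(1 - 17x) is 1/17 (nearest singularity at x = 1/17), and the radius of 1/(1 - 27x) is 1/27.
The product f(x)*g(x) = 1/((1 - 17x)(1 - 27x)) has singularities at both 1/17 and 1/27, so its radius of convergence is the distance to the nearest one:
min(1/17, 1/27) = 1/27.

1/27


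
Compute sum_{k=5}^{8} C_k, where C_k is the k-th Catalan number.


C_5 through C_8: 42, 132, 429, 1430
Sum = 42 + 132 + 429 + 1430
= 2033

2033


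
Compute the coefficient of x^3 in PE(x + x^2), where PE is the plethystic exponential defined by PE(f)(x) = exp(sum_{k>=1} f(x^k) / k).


With f(x) = x + x^2, the exponent is sum_{k>=1} (x^k + x^(2k)) / k = -ln(1 - x) - ln(1 - x^2). Exponentiating:
PE(x + x^2) = 1 / ((1 - x)(1 - x^2)).
This is the generating function for partitions of n into parts of size 1 or 2. The number of 2's can be any j in 0..1, and the rest are 1's, so
[x^3] = floor(3/2) + 1 = 2.

2


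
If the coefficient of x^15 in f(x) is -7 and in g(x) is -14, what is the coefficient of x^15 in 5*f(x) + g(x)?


Scalar multiplication scales coefficients: 5 * -7 = -35.
Then add the g coefficient: -35 + -14
= -49

-49


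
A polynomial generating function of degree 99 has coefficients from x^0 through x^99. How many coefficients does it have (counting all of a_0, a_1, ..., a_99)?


A polynomial of degree 99 takes the form a_0 + a_1 x + ... + a_99 x^99.
The number of coefficients is 99 + 1 = 100.

100


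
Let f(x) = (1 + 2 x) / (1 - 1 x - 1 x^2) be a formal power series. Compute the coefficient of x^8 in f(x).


Write f(x) = sum_{k>=0} a_k x^k. Multiplying both sides by 1 - 1 x - 1 x^2 gives
(1 - 1 x - 1 x^2) sum_{k>=0} a_k x^k = 1 + 2 x.
Matching coefficients:
 x^0: a_0 = 1
 x^1: a_1 - 1 a_0 = 2  =>  a_1 = 1*1 + 2 = 3
 x^k (k >= 2): a_k = 1 a_{k-1} + 1 a_{k-2}.
Iterating: a_2 = 4, a_3 = 7, a_4 = 11, a_5 = 18, a_6 = 29, a_7 = 47, a_8 = 76.
So the coefficient of x^8 is 76.

76


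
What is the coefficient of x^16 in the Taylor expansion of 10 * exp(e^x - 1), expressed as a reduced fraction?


exp(e^x - 1) = sum_{k>=0} Bell_k x^k / k!, where Bell_k is the k-th Bell number.
So the coefficient of x^16 is 10 * Bell_16 / 16!.
Computing: Bell_16 = 10480142147 and 16! = 20922789888000, giving
10 * 10480142147/20922789888000 = 10480142147/2092278988800.

10480142147/2092278988800


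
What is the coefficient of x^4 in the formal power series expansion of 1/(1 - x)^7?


The expansion 1/(1 - x)^r = sum_{k>=0} C(k + r - 1, r - 1) x^k follows from the multiset / negative-binomial theorem (or from repeated differentiation of the geometric series).
For r = 7 and k = 4:
C(10, 6) = 3628800 / (720 * 24) = 210.

210


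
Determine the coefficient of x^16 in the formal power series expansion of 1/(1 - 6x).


The geometric series identity gives 1/(1 - c x) = sum_{k>=0} c^k x^k, so the coefficient of x^k is c^k.
Here c = 6 and k = 16.
Computing: 6^16 = 2821109907456

2821109907456


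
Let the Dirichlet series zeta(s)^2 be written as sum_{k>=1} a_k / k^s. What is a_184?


The Dirichlet convolution of the constant function 1 with itself gives (1 * 1)(k) = sum_{d | k} 1 = d(k), the number of positive divisors of k.
Since zeta(s) = sum_{k>=1} 1/k^s, we have zeta(s)^2 = sum_{k>=1} d(k)/k^s, so a_k = d(k).
For k = 184: the divisors are 1, 2, 4, 8, 23, 46, 92, 184.
Count = 8.

8


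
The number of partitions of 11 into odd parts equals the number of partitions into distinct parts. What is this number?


Computing partitions of 11 into odd parts (1, 3, 5, ...):
Using the generating function prod_{k>=0} 1/(1-x^(2k+1)),
the count is 12

12


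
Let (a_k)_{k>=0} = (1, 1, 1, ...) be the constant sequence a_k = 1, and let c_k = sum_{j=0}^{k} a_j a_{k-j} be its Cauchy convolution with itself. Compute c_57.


Since a_j = 1 for all j >= 0, the convolution sum becomes
c_k = sum_{j=0}^{k} 1 * 1 = 1 * (k + 1).
Equivalently, the generating function of (a_k) is 1/(1 - x) and its square is 1/(1 - x)^2 = sum_{k>=0} 1(k + 1) x^k.
For k = 57: 1 * 58 = 58.

58


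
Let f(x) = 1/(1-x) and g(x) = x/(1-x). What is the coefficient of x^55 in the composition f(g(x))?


First simplify the composition: f(g(x)) = 1/(1 - x/(1-x)) = (1-x)/((1-x) - x) = (1-x)/(1-2x).
Now extract the coefficient. Write (1-x)/(1-2x) = 1/(1-2x) - x/(1-2x).
The coefficient of x^n in 1/(1-2x) is 2^n, and in x/(1-2x) is 2^(n-1) (for n >= 1).
So the coefficient of x^55 is 2^55 - 2^54 = 36028797018963968 - 18014398509481984 = 18014398509481984.

18014398509481984


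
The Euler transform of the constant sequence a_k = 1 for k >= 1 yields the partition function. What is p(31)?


The Euler transform converts the sequence a_k = 1 into the number of integer partitions.
Using the recurrence or dynamic programming:
p(31) = 6842

6842


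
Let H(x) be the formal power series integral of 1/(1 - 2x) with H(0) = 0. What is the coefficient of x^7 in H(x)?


1/(1 - 2x) = sum_{k>=0} 2^k x^k. Integrating termwise with H(0) = 0:
H(x) = sum_{k>=0} 2^k x^(k+1) / (k+1) = sum_{m>=1} 2^(m-1) x^m / m.
For m = 7: 2^6/7 = 64/7 = 64/7.

64/7


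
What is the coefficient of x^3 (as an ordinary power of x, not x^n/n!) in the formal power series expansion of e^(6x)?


The exponential series is e^y = sum_{k>=0} y^k / k!. Substituting y = 6x gives
e^(6x) = sum_{k>=0} 6^k x^k / k!.
So the coefficient of x^n is a^n/n! with a = 6, n = 3:
6^3 / 3! = 216/6 = 36

36


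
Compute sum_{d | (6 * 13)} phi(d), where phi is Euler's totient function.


First, 6 * 13 = 78. One classical identity is sum_{d | n} phi(d) = n (each k in [1, n] has a unique gcd with n, and among the k's with gcd(k, n) = n/d there are phi(d) of them). So the sum equals 78. We also verify directly:
Divisors of 78: 1, 2, 3, 6, 13, 26, 39, 78.
phi values: 1, 1, 2, 2, 12, 12, 24, 24.
Sum = 78.

78


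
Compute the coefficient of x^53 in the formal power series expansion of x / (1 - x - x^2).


Let f(x) = sum_{k>=0} a_k x^k. Multiplying f(x) * (1 - x - x^2) = x and matching coefficients gives a_0 = 0, a_1 = 1, and a_k = a_{k-1} + a_{k-2} for k >= 2. These are the Fibonacci numbers F_k.
Iterating from F_0 = 0, F_1 = 1:
F_0=0, F_1=1, F_2=1, F_3=2, F_4=3, F_5=5, F_6=8, F_7=13, F_8=21, F_9=34, ...
F_53 = 53316291173.

53316291173


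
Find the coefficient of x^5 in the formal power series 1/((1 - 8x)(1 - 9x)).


By partial fractions or Cauchy convolution:
The coefficient equals sum_{k=0}^{5} 8^k * 9^(5-k).
= 269297

269297


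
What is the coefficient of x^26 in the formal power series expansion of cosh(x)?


The Maclaurin series is cosh(t) = sum_{m>=0} t^(2m) / (2m)!, so substituting t = x, only even powers of x are nonzero, with coefficient of x^(2m) equal to 1 / (2m)!.
For x^26 the coefficient is 1/26! = 1/403291461126605635584000000 = 1/403291461126605635584000000.

1/403291461126605635584000000


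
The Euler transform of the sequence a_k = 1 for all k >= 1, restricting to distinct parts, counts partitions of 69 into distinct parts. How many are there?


Partitions of 69 into distinct parts can be computed via generating function.
Product (1+x)(1+x^2)(1+x^3)...
The coefficient of x^69 = 27130

27130


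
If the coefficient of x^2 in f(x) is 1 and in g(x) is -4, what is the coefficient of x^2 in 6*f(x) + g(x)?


Scalar multiplication scales coefficients: 6 * 1 = 6.
Then add the g coefficient: 6 + -4
= 2

2


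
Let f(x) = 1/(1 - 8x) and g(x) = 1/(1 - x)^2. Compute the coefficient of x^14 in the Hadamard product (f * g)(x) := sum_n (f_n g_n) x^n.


f has coefficients f_k = 8^k. For g = 1/(1 - x)^2 the coefficient is g_k = C(k + 1, 1) = k + 1. The Hadamard coefficient is (f * g)_k = 8^k * (k + 1).
For k = 14: 8^14 * 15 = 4398046511104 * 15 = 65970697666560.

65970697666560


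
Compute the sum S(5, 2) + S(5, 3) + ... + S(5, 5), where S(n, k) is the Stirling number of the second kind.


By definition, S(n, k) counts partitions of an n-set into exactly k nonempty blocks.
Computing row n = 5 for k = 2..5:
S(5, k): 15, 25, 10, 1
Sum = 51.

51


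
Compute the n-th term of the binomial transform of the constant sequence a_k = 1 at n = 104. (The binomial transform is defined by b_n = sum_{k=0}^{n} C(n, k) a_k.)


With a_k = 1 for all k, b_n = sum_{k=0}^{n} C(n, k) = 2^n by the binomial theorem.
For n = 104: 2^104 = 20282409603651670423947251286016.

20282409603651670423947251286016


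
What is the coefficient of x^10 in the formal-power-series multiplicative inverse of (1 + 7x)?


The inverse is 1/(1 + 7x). Apply the geometric identity 1/(1 - y) = sum_{k>=0} y^k with y = -7x:
1/(1 + 7x) = sum_{k>=0} (-7)^k x^k.
So the coefficient of x^10 is (-7)^10 = 282475249.

282475249


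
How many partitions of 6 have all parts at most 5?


Using the generating function (1-x)^(-1)(1-x^2)^(-1)...(1-x^5)^(-1),
the coefficient of x^6 counts these restricted partitions.
Result = 10

10


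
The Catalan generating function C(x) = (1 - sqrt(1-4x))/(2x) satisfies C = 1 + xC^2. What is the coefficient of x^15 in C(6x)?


Substituting x -> 6x scales the n-th coefficient by 6^n, so [x^15] C(6x) = 6^15 * C_15.
C_15 = C(2*15, 15)/(16) = 155117520/16 = 9694845.
So 6^15 * 9694845 = 470184984576 * 9694845 = 4558370546791710720.

4558370546791710720


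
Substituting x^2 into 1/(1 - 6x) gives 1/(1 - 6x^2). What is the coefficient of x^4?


The coefficient of x^(2m) in 1/(1 - 6x^2) is 6^m.
With n = 4 = 2*2, the coefficient is 6^2 = 36.

36


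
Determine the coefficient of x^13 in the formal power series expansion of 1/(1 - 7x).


The geometric series identity gives 1/(1 - c x) = sum_{k>=0} c^k x^k, so the coefficient of x^k is c^k.
Here c = 7 and k = 13.
Computing: 7^13 = 96889010407

96889010407


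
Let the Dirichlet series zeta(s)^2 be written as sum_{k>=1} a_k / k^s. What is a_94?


The Dirichlet convolution of the constant function 1 with itself gives (1 * 1)(k) = sum_{d | k} 1 = d(k), the number of positive divisors of k.
Since zeta(s) = sum_{k>=1} 1/k^s, we have zeta(s)^2 = sum_{k>=1} d(k)/k^s, so a_k = d(k).
For k = 94: the divisors are 1, 2, 47, 94.
Count = 4.

4


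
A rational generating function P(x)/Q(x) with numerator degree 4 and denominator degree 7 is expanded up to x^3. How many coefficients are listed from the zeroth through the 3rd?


Expanding up to x^3 gives the coefficients for x^0, x^1, ..., x^3.
That is 3 + 1 = 4 coefficients in total.

4


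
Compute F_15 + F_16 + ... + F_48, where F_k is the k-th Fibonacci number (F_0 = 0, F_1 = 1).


Use the identity sum_{k=0}^{N} F_k = F_{N+2} - 1 (which follows from F_{k+2} - F_{k+1} = F_k). Then
sum_{k=15}^{48} F_k = (F_{50} - 1) - (F_{16} - 1) = F_{50} - F_{16}.
Computing: F_{50} = 12586269025, F_{16} = 987, so
Sum = 12586269025 - 987 = 12586268038.

12586268038


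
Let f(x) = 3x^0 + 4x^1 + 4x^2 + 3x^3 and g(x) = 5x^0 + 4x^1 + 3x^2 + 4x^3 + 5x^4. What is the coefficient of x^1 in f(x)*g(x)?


Cauchy product at x^1:
3*4 + 4*5
= 32

32


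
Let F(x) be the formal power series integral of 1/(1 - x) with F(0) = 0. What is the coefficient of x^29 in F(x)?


1/(1 - x) = sum_{k>=0} x^k. Integrating termwise and using F(0) = 0 gives
F(x) = sum_{k>=0} x^(k+1) / (k+1) = sum_{m>=1} x^m / m = -ln(1 - x).
So the coefficient of x^29 is 1/29 = 1/29.

1/29


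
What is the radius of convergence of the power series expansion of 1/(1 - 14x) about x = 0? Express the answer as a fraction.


Expanding 1/(1 - 14x) = sum_{k>=0} 14^k x^k, the series converges when |14x| < 1, i.e., |x| < 1/14.
So the radius of convergence is 1/14 = 1/14.

1/14


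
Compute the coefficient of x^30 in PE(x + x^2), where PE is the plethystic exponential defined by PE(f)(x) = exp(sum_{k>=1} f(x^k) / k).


With f(x) = x + x^2, the exponent is sum_{k>=1} (x^k + x^(2k)) / k = -ln(1 - x) - ln(1 - x^2). Exponentiating:
PE(x + x^2) = 1 / ((1 - x)(1 - x^2)).
This is the generating function for partitions of n into parts of size 1 or 2. The number of 2's can be any j in 0..15, and the rest are 1's, so
[x^30] = floor(30/2) + 1 = 16.

16


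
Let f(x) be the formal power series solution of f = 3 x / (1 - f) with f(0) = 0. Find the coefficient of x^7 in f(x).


Apply Lagrange inversion: f = 3 x * phi(f) with phi(t) = 1/(1 - t), so
[x^n] f = 3^n * (1/n) [t^(n-1)] phi(t)^n = 3^n * (1/n) [t^(n-1)] (1 - t)^(-n) = 3^n * (1/n) C(2n - 2, n - 1) = 3^n * C_{n-1}.
For n = 7: C_6 = C(12, 6) / 7 = 924/7 = 132.
With the 3^7 = 2187 factor, the coefficient is 2187 * 132 = 288684.

288684


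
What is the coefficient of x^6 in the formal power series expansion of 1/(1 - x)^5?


The expansion 1/(1 - x)^r = sum_{k>=0} C(k + r - 1, r - 1) x^k follows from the multiset / negative-binomial theorem (or from repeated differentiation of the geometric series).
For r = 5 and k = 6:
C(10, 4) = 3628800 / (24 * 720) = 210.

210


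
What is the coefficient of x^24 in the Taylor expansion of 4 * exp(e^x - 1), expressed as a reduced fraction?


exp(e^x - 1) = sum_{k>=0} Bell_k x^k / k!, where Bell_k is the k-th Bell number.
So the coefficient of x^24 is 4 * Bell_24 / 24!.
Computing: Bell_24 = 445958869294805289 and 24! = 620448401733239439360000, giving
4 * 445958869294805289/620448401733239439360000 = 148652956431601763/51704033477769953280000.

148652956431601763/51704033477769953280000


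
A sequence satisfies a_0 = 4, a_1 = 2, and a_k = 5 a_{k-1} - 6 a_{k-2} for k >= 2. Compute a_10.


The characteristic equation is t^2 - 5 t + 6 = 0, with roots r_1 = 3 and r_2 = 2 (so c_1 = r_1 + r_2, c_2 = -r_1 r_2 as required).
One can use the closed form a_n = A r_1^n + B r_2^n, but direct iteration is more reliable:
a_0 = 4, a_1 = 2, a_2 = -14, a_3 = -82, a_4 = -326, a_5 = -1138, a_6 = -3734, a_7 = -11842, a_8 = -36806, a_9 = -112978, a_10 = -344054.
So a_10 = -344054.

-344054


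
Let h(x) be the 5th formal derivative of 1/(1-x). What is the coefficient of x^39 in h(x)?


Differentiating 5 times: d^5/dx^5 [1/(1-x)] = 5!/(1-x)^6.
The expansion 1/(1-x)^6 = sum_{k>=0} C(k+5, 5) x^k, so the coefficient of x^n in 5!/(1-x)^6 is 5! * C(n+5, 5).
For n = 39: 120 * C(44, 5) = 120 * 1086008 = 130320960

130320960


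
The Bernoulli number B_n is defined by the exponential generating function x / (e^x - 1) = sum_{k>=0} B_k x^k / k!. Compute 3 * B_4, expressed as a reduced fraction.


Bernoulli numbers can also be computed recursively via B_0 = 1 and sum_{j=0}^{m} C(m+1, j) B_j = 0 for m >= 1. Odd-index Bernoulli numbers vanish for k >= 3.
Computing B_4 = -1/30, so 3 * B_4 = 3 * -1/30 = -1/10.

-1/10


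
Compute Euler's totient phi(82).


phi(n) counts integers in [1, n] coprime to n. Using the multiplicative formula phi(n) = n * prod_{p | n} (1 - 1/p):
82 = 2 * 41, so
phi(82) = 82 * (1 - 1/2) * (1 - 1/41) = 40.

40


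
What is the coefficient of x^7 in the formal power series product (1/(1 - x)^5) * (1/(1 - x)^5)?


Combine the factors: (1/(1 - x)^5) * (1/(1 - x)^5) = 1/(1 - x)^10.
Then use 1/(1 - x)^r = sum_{k>=0} C(k + r - 1, r - 1) x^k with r = 10 and k = 7:
C(16, 9) = 11440.

11440


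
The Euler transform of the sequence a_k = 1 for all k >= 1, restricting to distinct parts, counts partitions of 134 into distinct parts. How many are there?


Partitions of 134 into distinct parts can be computed via generating function.
Product (1+x)(1+x^2)(1+x^3)...
The coefficient of x^134 = 6240974

6240974


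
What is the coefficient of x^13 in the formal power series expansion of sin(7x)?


The Maclaurin series is sin(t) = sum_{k>=0} (-1)^k t^(2k+1) / (2k+1)!, so substituting t = 7x, only odd powers of x are nonzero, with coefficient of x^(2k+1) equal to (-1)^k 7^(2k+1) / (2k+1)!.
Write 13 = 2*6 + 1, giving the coefficient (-1)^6 * 7^13 / 13! = 96889010407/6227020800 = 13841287201/889574400.

13841287201/889574400


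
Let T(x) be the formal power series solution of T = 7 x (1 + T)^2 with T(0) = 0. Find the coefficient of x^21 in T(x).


Apply the Lagrange inversion formula: if T = 7 x * phi(T) with phi(t) = (1 + t)^2, then [x^n] T = 7^n * (1/n) [t^(n-1)] phi(t)^n = 7^n * (1/n) [t^(n-1)] (1 + t)^(2n) = 7^n * (1/n) C(2n, n-1).
Using the identity C(2n, n-1) = C(2n, n) * n / (n+1), the unscaled factor equals C(2n, n) / (n+1) = C_n, the n-th Catalan number.
For n = 21: C_21 = C(42, 21) / 22 = 538257874440/22 = 24466267020.
With the 7^21 = 558545864083284007 factor, the coefficient is 558545864083284007 * 24466267020 = 13665532253578254033757549140.

13665532253578254033757549140


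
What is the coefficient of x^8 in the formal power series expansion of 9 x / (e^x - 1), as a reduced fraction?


The exponential generating function for Bernoulli numbers is
x / (e^x - 1) = sum_{k>=0} B_k x^k / k!.
So the coefficient of x^8 in 9 x / (e^x - 1) is 9 B_8 / 8!.
Computing: B_8 = -1/30, 8! = 40320, giving
9 * -1/30 / 40320 = -1/134400.

-1/134400


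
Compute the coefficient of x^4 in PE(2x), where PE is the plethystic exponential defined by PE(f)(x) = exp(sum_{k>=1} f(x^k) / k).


With f(x) = 2x, the exponent is sum_{k>=1} 2 x^k / k = 2 * (-ln(1 - x)). Exponentiating:
PE(2x) = exp(-2 ln(1 - x)) = 1/(1 - x)^2.
By the negative binomial expansion, [x^n] 1/(1 - x)^2 = C(n + 1, 1).
For n = 4: C(5, 1) = 5.

5


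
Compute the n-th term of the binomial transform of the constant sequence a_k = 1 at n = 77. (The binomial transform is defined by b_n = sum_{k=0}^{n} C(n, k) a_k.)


With a_k = 1 for all k, b_n = sum_{k=0}^{n} C(n, k) = 2^n by the binomial theorem.
For n = 77: 2^77 = 151115727451828646838272.

151115727451828646838272


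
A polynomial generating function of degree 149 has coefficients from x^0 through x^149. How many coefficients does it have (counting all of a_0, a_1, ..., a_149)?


A polynomial of degree 149 takes the form a_0 + a_1 x + ... + a_149 x^149.
The number of coefficients is 149 + 1 = 150.

150


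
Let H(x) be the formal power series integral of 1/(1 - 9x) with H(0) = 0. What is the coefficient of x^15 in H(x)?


1/(1 - 9x) = sum_{k>=0} 9^k x^k. Integrating termwise with H(0) = 0:
H(x) = sum_{k>=0} 9^k x^(k+1) / (k+1) = sum_{m>=1} 9^(m-1) x^m / m.
For m = 15: 9^14/15 = 22876792454961/15 = 7625597484987/5.

7625597484987/5


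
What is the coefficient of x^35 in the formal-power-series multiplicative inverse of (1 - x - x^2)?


Let the inverse be f(x) = sum_{k>=0} a_k x^k. From f(x) * (1 - x - x^2) = 1 and matching coefficients:
 x^0: a_0 = 1.
 x^1: a_1 - a_0 = 0, so a_1 = 1.
 x^k (k >= 2): a_k - a_{k-1} - a_{k-2} = 0, i.e. a_k = a_{k-1} + a_{k-2}.
This is the Fibonacci-type recurrence shifted so that a_0 = a_1 = 1.
Iterating: a_0=1, a_1=1, a_2=2, a_3=3, a_4=5, a_5=8, a_6=13, a_7=21, a_8=34, a_9=55, ...
a_35 = 14930352.

14930352


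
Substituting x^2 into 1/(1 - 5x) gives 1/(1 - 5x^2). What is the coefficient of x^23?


Since 1/(1 - 5x^2) only has even powers of x,
the coefficient of x^23 (odd) is 0.

0


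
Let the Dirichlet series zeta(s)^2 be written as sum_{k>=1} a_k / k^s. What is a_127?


The Dirichlet convolution of the constant function 1 with itself gives (1 * 1)(k) = sum_{d | k} 1 = d(k), the number of positive divisors of k.
Since zeta(s) = sum_{k>=1} 1/k^s, we have zeta(s)^2 = sum_{k>=1} d(k)/k^s, so a_k = d(k).
For k = 127: the divisors are 1, 127.
Count = 2.

2


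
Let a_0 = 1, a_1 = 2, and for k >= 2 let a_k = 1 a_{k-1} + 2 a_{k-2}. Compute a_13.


Iterating the recurrence forward:
a_0 = 1
a_1 = 2
a_2 = 1*2 + 2*1 = 4
a_3 = 1*4 + 2*2 = 8
a_4 = 1*8 + 2*4 = 16
a_5 = 1*16 + 2*8 = 32
a_6 = 1*32 + 2*16 = 64
a_7 = 1*64 + 2*32 = 128
a_8 = 1*128 + 2*64 = 256
a_9 = 1*256 + 2*128 = 512
a_10 = 1*512 + 2*256 = 1024
a_11 = 1*1024 + 2*512 = 2048
a_12 = 1*2048 + 2*1024 = 4096
a_13 = 1*4096 + 2*2048 = 8192
So a_13 = 8192.

8192


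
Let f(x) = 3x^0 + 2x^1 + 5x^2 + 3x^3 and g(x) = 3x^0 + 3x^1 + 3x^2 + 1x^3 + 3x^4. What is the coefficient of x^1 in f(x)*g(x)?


Cauchy product at x^1:
3*3 + 2*3
= 15

15


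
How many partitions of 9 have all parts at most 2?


Using the generating function (1-x)^(-1)(1-x^2)^(-1),
the coefficient of x^9 counts these restricted partitions.
Result = 5

5


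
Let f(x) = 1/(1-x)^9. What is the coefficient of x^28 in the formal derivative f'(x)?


Differentiate: d/dx [ 1/(1-x)^r ] = r / (1-x)^(r+1).
Here r = 9, so f'(x) = 9 / (1-x)^10.
The expansion of 1/(1-x)^(r+1) has coefficient of x^n equal to C(n+r, r).
So the coefficient of x^28 in f'(x) is
9 * C(37, 9) = 9 * 124403620 = 1119632580

1119632580


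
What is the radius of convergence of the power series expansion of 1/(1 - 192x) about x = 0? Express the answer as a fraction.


Expanding 1/(1 - 192x) = sum_{k>=0} 192^k x^k, the series converges when |192x| < 1, i.e., |x| < 1/192.
So the radius of convergence is 1/192 = 1/192.

1/192


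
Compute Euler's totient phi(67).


phi(n) counts integers in [1, n] coprime to n. Using the multiplicative formula phi(n) = n * prod_{p | n} (1 - 1/p):
67 = 67, so
phi(67) = 67 * (1 - 1/67) = 66.

66


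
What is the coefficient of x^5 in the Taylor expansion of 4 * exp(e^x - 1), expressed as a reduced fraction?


exp(e^x - 1) = sum_{k>=0} Bell_k x^k / k!, where Bell_k is the k-th Bell number.
So the coefficient of x^5 is 4 * Bell_5 / 5!.
Computing: Bell_5 = 52 and 5! = 120, giving
4 * 52/120 = 26/15.

26/15


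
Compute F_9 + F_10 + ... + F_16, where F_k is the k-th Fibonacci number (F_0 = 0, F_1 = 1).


Use the identity sum_{k=0}^{N} F_k = F_{N+2} - 1 (which follows from F_{k+2} - F_{k+1} = F_k). Then
sum_{k=9}^{16} F_k = (F_{18} - 1) - (F_{10} - 1) = F_{18} - F_{10}.
Computing: F_{18} = 2584, F_{10} = 55, so
Sum = 2584 - 55 = 2529.

2529


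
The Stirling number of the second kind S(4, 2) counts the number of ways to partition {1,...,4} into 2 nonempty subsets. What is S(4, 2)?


Using the explicit formula S(n,k) = (1/k!) sum_{j=0}^{k} (-1)^(k-j) C(k,j) j^n:
S(4, 2) = 7
Equivalently, S(n,k) is n! times the coefficient of x^n in the EGF (e^x - 1)^k / k!.

7


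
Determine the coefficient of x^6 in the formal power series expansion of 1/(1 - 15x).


The geometric series identity gives 1/(1 - c x) = sum_{k>=0} c^k x^k, so the coefficient of x^k is c^k.
Here c = 15 and k = 6.
Computing: 15^6 = 11390625

11390625


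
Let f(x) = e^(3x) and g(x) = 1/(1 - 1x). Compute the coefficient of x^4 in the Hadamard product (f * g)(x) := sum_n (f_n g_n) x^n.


Expanding: f_k = 3^k/k! (from e^(3x)) and g_k = 1^k (from 1/(1 - 1x)). So the Hadamard coefficient (f * g)_k = 3^k 1^k / k! = (3)^k / k!.
For k = 4: 3^4/4! = 81/24 = 27/8.

27/8


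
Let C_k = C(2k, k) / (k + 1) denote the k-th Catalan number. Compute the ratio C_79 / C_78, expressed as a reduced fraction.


Using C_k = (2k)! / (k! (k+1)!), the ratio C_{k+1}/C_k simplifies to
C_{k+1}/C_k = [(2k+2)! / ((k+1)! (k+2)!)] * [k! (k+1)! / (2k)!]
 = (2k+2)(2k+1) / ((k+1)(k+2)) = 2(2k+1) / (k+2).
For k = 78: 2(2*78 + 1) / (78 + 2) = 314/80 = 157/40.

157/40


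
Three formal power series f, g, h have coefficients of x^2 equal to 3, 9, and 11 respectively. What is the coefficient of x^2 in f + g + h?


Series addition is componentwise:
3 + 9 + 11
= 23

23


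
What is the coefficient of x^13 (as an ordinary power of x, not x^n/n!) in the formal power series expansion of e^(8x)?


The exponential series is e^y = sum_{k>=0} y^k / k!. Substituting y = 8x gives
e^(8x) = sum_{k>=0} 8^k x^k / k!.
So the coefficient of x^n is a^n/n! with a = 8, n = 13:
8^13 / 13! = 549755813888/6227020800 = 536870912/6081075

536870912/6081075


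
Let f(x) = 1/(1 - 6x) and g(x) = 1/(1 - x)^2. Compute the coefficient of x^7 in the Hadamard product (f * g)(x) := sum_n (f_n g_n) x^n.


f has coefficients f_k = 6^k. For g = 1/(1 - x)^2 the coefficient is g_k = C(k + 1, 1) = k + 1. The Hadamard coefficient is (f * g)_k = 6^k * (k + 1).
For k = 7: 6^7 * 8 = 279936 * 8 = 2239488.

2239488


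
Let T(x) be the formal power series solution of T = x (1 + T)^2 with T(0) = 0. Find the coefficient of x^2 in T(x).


Apply the Lagrange inversion formula: if T = x * phi(T) with phi(t) = (1 + t)^2, then [x^n] T = (1/n) [t^(n-1)] phi(t)^n = (1/n) [t^(n-1)] (1 + t)^(2n) = (1/n) C(2n, n-1).
Using the identity C(2n, n-1) = C(2n, n) * n / (n+1), the unscaled factor equals C(2n, n) / (n+1) = C_n, the n-th Catalan number.
For n = 2: C_2 = C(4, 2) / 3 = 6/3 = 2 = 2.

2


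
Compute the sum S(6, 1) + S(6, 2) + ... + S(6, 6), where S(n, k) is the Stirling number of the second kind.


By definition, S(n, k) counts partitions of an n-set into exactly k nonempty blocks.
Computing row n = 6 for k = 1..6:
S(6, k): 1, 31, 90, 65, 15, 1
Sum = 203. (This equals Bell_6 since the sum runs over all k.)

203


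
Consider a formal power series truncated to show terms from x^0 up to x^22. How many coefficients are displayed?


From x^0 to x^22 inclusive, the count is 22 - 0 + 1 = 23.

23


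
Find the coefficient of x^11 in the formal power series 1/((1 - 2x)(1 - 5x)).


By partial fractions or Cauchy convolution:
The coefficient equals sum_{k=0}^{11} 2^k * 5^(11-k).
= 81378843

81378843


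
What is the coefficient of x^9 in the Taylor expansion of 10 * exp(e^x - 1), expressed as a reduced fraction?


exp(e^x - 1) = sum_{k>=0} Bell_k x^k / k!, where Bell_k is the k-th Bell number.
So the coefficient of x^9 is 10 * Bell_9 / 9!.
Computing: Bell_9 = 21147 and 9! = 362880, giving
10 * 21147/362880 = 1007/1728.

1007/1728


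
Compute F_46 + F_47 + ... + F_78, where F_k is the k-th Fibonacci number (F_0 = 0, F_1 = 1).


Use the identity sum_{k=0}^{N} F_k = F_{N+2} - 1 (which follows from F_{k+2} - F_{k+1} = F_k). Then
sum_{k=46}^{78} F_k = (F_{80} - 1) - (F_{47} - 1) = F_{80} - F_{47}.
Computing: F_{80} = 23416728348467685, F_{47} = 2971215073, so
Sum = 23416728348467685 - 2971215073 = 23416725377252612.

23416725377252612


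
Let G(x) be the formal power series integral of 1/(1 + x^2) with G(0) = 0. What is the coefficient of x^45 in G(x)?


1/(1 + x^2) = sum_{j>=0} (-1)^j x^(2j). Integrating termwise with G(0) = 0:
G(x) = sum_{j>=0} (-1)^j x^(2j+1) / (2j+1) = arctan(x).
Only odd powers are nonzero. For x^45 write 45 = 2*22 + 1, giving
(-1)^22 / 45 = 1/45 = 1/45.

1/45


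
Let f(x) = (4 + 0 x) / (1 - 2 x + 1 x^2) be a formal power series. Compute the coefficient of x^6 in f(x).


Write f(x) = sum_{k>=0} a_k x^k. Multiplying both sides by 1 - 2 x + 1 x^2 gives
(1 - 2 x + 1 x^2) sum_{k>=0} a_k x^k = 4 + 0 x.
Matching coefficients:
 x^0: a_0 = 4
 x^1: a_1 - 2 a_0 = 0  =>  a_1 = 2*4 + 0 = 8
 x^k (k >= 2): a_k = 2 a_{k-1} - 1 a_{k-2}.
Iterating: a_2 = 12, a_3 = 16, a_4 = 20, a_5 = 24, a_6 = 28.
So the coefficient of x^6 is 28.

28


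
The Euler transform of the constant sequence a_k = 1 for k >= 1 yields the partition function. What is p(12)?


The Euler transform converts the sequence a_k = 1 into the number of integer partitions.
Using the recurrence or dynamic programming:
p(12) = 77

77


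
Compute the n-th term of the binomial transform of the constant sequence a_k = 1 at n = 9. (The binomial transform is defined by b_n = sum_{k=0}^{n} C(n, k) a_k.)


With a_k = 1 for all k, b_n = sum_{k=0}^{n} C(n, k) = 2^n by the binomial theorem.
For n = 9: 2^9 = 512.

512


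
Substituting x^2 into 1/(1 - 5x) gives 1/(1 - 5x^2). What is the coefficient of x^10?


The coefficient of x^(2m) in 1/(1 - 5x^2) is 5^m.
With n = 10 = 2*5, the coefficient is 5^5 = 3125.

3125


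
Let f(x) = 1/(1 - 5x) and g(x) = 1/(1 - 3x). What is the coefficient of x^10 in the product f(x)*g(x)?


The coefficient of x^n in f*g is the Cauchy product: sum_{k=0}^{n} a^k * b^(n-k).
With a=5, b=3, n=10:
sum_{k=0}^{10} 5^k * 3^(10-k)
= 24325489

24325489


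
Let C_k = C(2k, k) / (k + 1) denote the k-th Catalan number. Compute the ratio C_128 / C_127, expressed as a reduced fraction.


Using C_k = (2k)! / (k! (k+1)!), the ratio C_{k+1}/C_k simplifies to
C_{k+1}/C_k = [(2k+2)! / ((k+1)! (k+2)!)] * [k! (k+1)! / (2k)!]
 = (2k+2)(2k+1) / ((k+1)(k+2)) = 2(2k+1) / (k+2).
For k = 127: 2(2*127 + 1) / (127 + 2) = 510/129 = 170/43.

170/43


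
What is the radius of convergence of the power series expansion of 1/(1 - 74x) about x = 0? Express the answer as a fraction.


Expanding 1/(1 - 74x) = sum_{k>=0} 74^k x^k, the series converges when |74x| < 1, i.e., |x| < 1/74.
So the radius of convergence is 1/74 = 1/74.

1/74


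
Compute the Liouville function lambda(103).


The Liouville function is lambda(k) = (-1)^Omega(k), where Omega(k) counts the prime factors of k with multiplicity.
Factoring: 103 = 103, so Omega(103) = 1.
lambda(103) = (-1)^1 = -1.

-1


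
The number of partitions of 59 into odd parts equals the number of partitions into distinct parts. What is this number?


Computing partitions of 59 into odd parts (1, 3, 5, ...):
Using the generating function prod_{k>=0} 1/(1-x^(2k+1)),
the count is 9792

9792


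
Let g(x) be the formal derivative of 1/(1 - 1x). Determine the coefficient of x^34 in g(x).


Differentiate termwise: d/dx sum_{k>=0} 1^k x^k = sum_{k>=1} k 1^k x^(k-1) = sum_{j>=0} (j+1) 1^(j+1) x^j.
Equivalently, d/dx [1/(1 - 1x)] = 1/(1 - 1x)^2.
For j = 34: 35 * 1^35 = 35 * 1 = 35.

35


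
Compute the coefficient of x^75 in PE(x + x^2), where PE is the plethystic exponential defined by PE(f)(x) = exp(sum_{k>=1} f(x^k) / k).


With f(x) = x + x^2, the exponent is sum_{k>=1} (x^k + x^(2k)) / k = -ln(1 - x) - ln(1 - x^2). Exponentiating:
PE(x + x^2) = 1 / ((1 - x)(1 - x^2)).
This is the generating function for partitions of n into parts of size 1 or 2. The number of 2's can be any j in 0..37, and the rest are 1's, so
[x^75] = floor(75/2) + 1 = 38.

38


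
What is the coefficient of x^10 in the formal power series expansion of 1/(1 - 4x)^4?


The general identity 1/(1 - c x)^r = sum_{k>=0} c^k C(k + r - 1, r - 1) x^k follows by substituting y = c x into 1/(1 - y)^r = sum_{k>=0} C(k + r - 1, r - 1) y^k.
For c = 4, r = 4, k = 10:
4^10 * C(13, 3) = 1048576 * 286 = 299892736.

299892736


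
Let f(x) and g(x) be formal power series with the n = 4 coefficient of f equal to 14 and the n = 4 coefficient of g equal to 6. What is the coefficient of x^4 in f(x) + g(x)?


Addition of formal power series is termwise.
The coefficient of x^4 in f + g = 14 + 6
= 20

20


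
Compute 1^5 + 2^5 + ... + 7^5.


This power sum has a closed form given by Faulhaber's formula
sum_{k=1}^{m} k^p = (1 / (p + 1)) * sum_{j=0}^{p} C(p + 1, j) B_j m^(p + 1 - j),
but for small m direct computation is fastest:
1 + 32 + 243 + 1024 + 3125 + 7776 + 16807 = 29008.

29008


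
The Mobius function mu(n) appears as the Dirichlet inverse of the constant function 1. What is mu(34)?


34 = 2 * 17 (all distinct primes).
mu(34) = (-1)^2 = 1

1


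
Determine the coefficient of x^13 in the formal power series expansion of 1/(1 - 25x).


The geometric series identity gives 1/(1 - c x) = sum_{k>=0} c^k x^k, so the coefficient of x^k is c^k.
Here c = 25 and k = 13.
Computing: 25^13 = 1490116119384765625

1490116119384765625
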